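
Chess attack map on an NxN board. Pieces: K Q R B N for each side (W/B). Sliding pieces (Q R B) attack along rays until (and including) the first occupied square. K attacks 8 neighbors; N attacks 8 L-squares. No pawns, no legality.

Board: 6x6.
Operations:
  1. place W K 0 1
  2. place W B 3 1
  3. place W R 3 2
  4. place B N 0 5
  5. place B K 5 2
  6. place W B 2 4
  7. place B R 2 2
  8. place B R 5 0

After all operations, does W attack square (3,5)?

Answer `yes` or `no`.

Op 1: place WK@(0,1)
Op 2: place WB@(3,1)
Op 3: place WR@(3,2)
Op 4: place BN@(0,5)
Op 5: place BK@(5,2)
Op 6: place WB@(2,4)
Op 7: place BR@(2,2)
Op 8: place BR@(5,0)
Per-piece attacks for W:
  WK@(0,1): attacks (0,2) (0,0) (1,1) (1,2) (1,0)
  WB@(2,4): attacks (3,5) (3,3) (4,2) (5,1) (1,5) (1,3) (0,2)
  WB@(3,1): attacks (4,2) (5,3) (4,0) (2,2) (2,0) [ray(-1,1) blocked at (2,2)]
  WR@(3,2): attacks (3,3) (3,4) (3,5) (3,1) (4,2) (5,2) (2,2) [ray(0,-1) blocked at (3,1); ray(1,0) blocked at (5,2); ray(-1,0) blocked at (2,2)]
W attacks (3,5): yes

Answer: yes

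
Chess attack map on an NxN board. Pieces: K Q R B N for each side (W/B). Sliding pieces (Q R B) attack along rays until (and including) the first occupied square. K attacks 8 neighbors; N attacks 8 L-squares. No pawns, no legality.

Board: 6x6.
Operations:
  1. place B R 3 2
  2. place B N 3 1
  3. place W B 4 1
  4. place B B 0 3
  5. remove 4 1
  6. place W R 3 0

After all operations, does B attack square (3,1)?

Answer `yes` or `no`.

Op 1: place BR@(3,2)
Op 2: place BN@(3,1)
Op 3: place WB@(4,1)
Op 4: place BB@(0,3)
Op 5: remove (4,1)
Op 6: place WR@(3,0)
Per-piece attacks for B:
  BB@(0,3): attacks (1,4) (2,5) (1,2) (2,1) (3,0) [ray(1,-1) blocked at (3,0)]
  BN@(3,1): attacks (4,3) (5,2) (2,3) (1,2) (5,0) (1,0)
  BR@(3,2): attacks (3,3) (3,4) (3,5) (3,1) (4,2) (5,2) (2,2) (1,2) (0,2) [ray(0,-1) blocked at (3,1)]
B attacks (3,1): yes

Answer: yes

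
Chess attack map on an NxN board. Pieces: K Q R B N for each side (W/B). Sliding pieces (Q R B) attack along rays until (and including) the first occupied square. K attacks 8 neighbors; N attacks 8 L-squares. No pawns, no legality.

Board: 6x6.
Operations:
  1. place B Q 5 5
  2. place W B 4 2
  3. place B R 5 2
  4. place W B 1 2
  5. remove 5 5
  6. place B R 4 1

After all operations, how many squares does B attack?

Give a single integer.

Op 1: place BQ@(5,5)
Op 2: place WB@(4,2)
Op 3: place BR@(5,2)
Op 4: place WB@(1,2)
Op 5: remove (5,5)
Op 6: place BR@(4,1)
Per-piece attacks for B:
  BR@(4,1): attacks (4,2) (4,0) (5,1) (3,1) (2,1) (1,1) (0,1) [ray(0,1) blocked at (4,2)]
  BR@(5,2): attacks (5,3) (5,4) (5,5) (5,1) (5,0) (4,2) [ray(-1,0) blocked at (4,2)]
Union (11 distinct): (0,1) (1,1) (2,1) (3,1) (4,0) (4,2) (5,0) (5,1) (5,3) (5,4) (5,5)

Answer: 11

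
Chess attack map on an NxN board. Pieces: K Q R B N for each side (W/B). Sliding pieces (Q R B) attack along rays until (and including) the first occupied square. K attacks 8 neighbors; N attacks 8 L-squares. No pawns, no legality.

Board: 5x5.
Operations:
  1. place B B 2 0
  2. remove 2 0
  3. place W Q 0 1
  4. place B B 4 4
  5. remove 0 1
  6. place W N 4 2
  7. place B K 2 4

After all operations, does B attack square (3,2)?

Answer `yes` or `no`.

Answer: no

Derivation:
Op 1: place BB@(2,0)
Op 2: remove (2,0)
Op 3: place WQ@(0,1)
Op 4: place BB@(4,4)
Op 5: remove (0,1)
Op 6: place WN@(4,2)
Op 7: place BK@(2,4)
Per-piece attacks for B:
  BK@(2,4): attacks (2,3) (3,4) (1,4) (3,3) (1,3)
  BB@(4,4): attacks (3,3) (2,2) (1,1) (0,0)
B attacks (3,2): no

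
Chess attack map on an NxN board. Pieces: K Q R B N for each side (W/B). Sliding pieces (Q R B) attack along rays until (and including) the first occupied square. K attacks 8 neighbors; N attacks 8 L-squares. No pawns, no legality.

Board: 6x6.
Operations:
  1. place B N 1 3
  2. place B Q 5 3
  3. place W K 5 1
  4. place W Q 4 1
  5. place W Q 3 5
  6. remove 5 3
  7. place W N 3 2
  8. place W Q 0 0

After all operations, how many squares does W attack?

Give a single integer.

Op 1: place BN@(1,3)
Op 2: place BQ@(5,3)
Op 3: place WK@(5,1)
Op 4: place WQ@(4,1)
Op 5: place WQ@(3,5)
Op 6: remove (5,3)
Op 7: place WN@(3,2)
Op 8: place WQ@(0,0)
Per-piece attacks for W:
  WQ@(0,0): attacks (0,1) (0,2) (0,3) (0,4) (0,5) (1,0) (2,0) (3,0) (4,0) (5,0) (1,1) (2,2) (3,3) (4,4) (5,5)
  WN@(3,2): attacks (4,4) (5,3) (2,4) (1,3) (4,0) (5,1) (2,0) (1,1)
  WQ@(3,5): attacks (3,4) (3,3) (3,2) (4,5) (5,5) (2,5) (1,5) (0,5) (4,4) (5,3) (2,4) (1,3) [ray(0,-1) blocked at (3,2); ray(-1,-1) blocked at (1,3)]
  WQ@(4,1): attacks (4,2) (4,3) (4,4) (4,5) (4,0) (5,1) (3,1) (2,1) (1,1) (0,1) (5,2) (5,0) (3,2) (3,0) [ray(1,0) blocked at (5,1); ray(-1,1) blocked at (3,2)]
  WK@(5,1): attacks (5,2) (5,0) (4,1) (4,2) (4,0)
Union (30 distinct): (0,1) (0,2) (0,3) (0,4) (0,5) (1,0) (1,1) (1,3) (1,5) (2,0) (2,1) (2,2) (2,4) (2,5) (3,0) (3,1) (3,2) (3,3) (3,4) (4,0) (4,1) (4,2) (4,3) (4,4) (4,5) (5,0) (5,1) (5,2) (5,3) (5,5)

Answer: 30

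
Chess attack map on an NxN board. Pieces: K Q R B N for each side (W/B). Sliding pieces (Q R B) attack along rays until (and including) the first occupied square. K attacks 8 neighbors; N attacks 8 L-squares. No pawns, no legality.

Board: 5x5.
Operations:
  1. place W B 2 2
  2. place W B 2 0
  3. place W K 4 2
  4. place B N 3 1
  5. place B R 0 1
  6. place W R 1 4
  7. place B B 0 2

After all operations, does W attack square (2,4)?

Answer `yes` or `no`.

Op 1: place WB@(2,2)
Op 2: place WB@(2,0)
Op 3: place WK@(4,2)
Op 4: place BN@(3,1)
Op 5: place BR@(0,1)
Op 6: place WR@(1,4)
Op 7: place BB@(0,2)
Per-piece attacks for W:
  WR@(1,4): attacks (1,3) (1,2) (1,1) (1,0) (2,4) (3,4) (4,4) (0,4)
  WB@(2,0): attacks (3,1) (1,1) (0,2) [ray(1,1) blocked at (3,1); ray(-1,1) blocked at (0,2)]
  WB@(2,2): attacks (3,3) (4,4) (3,1) (1,3) (0,4) (1,1) (0,0) [ray(1,-1) blocked at (3,1)]
  WK@(4,2): attacks (4,3) (4,1) (3,2) (3,3) (3,1)
W attacks (2,4): yes

Answer: yes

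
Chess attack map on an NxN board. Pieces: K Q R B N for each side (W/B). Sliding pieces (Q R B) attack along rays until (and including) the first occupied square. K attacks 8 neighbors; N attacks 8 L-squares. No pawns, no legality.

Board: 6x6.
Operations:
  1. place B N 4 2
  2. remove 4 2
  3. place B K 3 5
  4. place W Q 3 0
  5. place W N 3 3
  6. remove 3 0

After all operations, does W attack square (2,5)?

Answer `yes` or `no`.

Op 1: place BN@(4,2)
Op 2: remove (4,2)
Op 3: place BK@(3,5)
Op 4: place WQ@(3,0)
Op 5: place WN@(3,3)
Op 6: remove (3,0)
Per-piece attacks for W:
  WN@(3,3): attacks (4,5) (5,4) (2,5) (1,4) (4,1) (5,2) (2,1) (1,2)
W attacks (2,5): yes

Answer: yes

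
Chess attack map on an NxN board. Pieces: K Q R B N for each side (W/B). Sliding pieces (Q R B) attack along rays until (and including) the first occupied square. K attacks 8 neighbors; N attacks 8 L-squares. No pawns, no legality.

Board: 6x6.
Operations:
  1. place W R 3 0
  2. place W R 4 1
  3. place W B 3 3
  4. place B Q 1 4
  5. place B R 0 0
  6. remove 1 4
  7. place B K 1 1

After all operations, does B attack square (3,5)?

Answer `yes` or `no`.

Op 1: place WR@(3,0)
Op 2: place WR@(4,1)
Op 3: place WB@(3,3)
Op 4: place BQ@(1,4)
Op 5: place BR@(0,0)
Op 6: remove (1,4)
Op 7: place BK@(1,1)
Per-piece attacks for B:
  BR@(0,0): attacks (0,1) (0,2) (0,3) (0,4) (0,5) (1,0) (2,0) (3,0) [ray(1,0) blocked at (3,0)]
  BK@(1,1): attacks (1,2) (1,0) (2,1) (0,1) (2,2) (2,0) (0,2) (0,0)
B attacks (3,5): no

Answer: no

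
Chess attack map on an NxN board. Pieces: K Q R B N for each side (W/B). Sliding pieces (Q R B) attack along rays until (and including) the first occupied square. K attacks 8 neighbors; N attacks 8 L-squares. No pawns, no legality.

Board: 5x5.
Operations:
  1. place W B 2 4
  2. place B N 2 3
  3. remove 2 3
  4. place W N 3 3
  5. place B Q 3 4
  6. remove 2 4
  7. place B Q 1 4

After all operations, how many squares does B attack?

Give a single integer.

Op 1: place WB@(2,4)
Op 2: place BN@(2,3)
Op 3: remove (2,3)
Op 4: place WN@(3,3)
Op 5: place BQ@(3,4)
Op 6: remove (2,4)
Op 7: place BQ@(1,4)
Per-piece attacks for B:
  BQ@(1,4): attacks (1,3) (1,2) (1,1) (1,0) (2,4) (3,4) (0,4) (2,3) (3,2) (4,1) (0,3) [ray(1,0) blocked at (3,4)]
  BQ@(3,4): attacks (3,3) (4,4) (2,4) (1,4) (4,3) (2,3) (1,2) (0,1) [ray(0,-1) blocked at (3,3); ray(-1,0) blocked at (1,4)]
Union (16 distinct): (0,1) (0,3) (0,4) (1,0) (1,1) (1,2) (1,3) (1,4) (2,3) (2,4) (3,2) (3,3) (3,4) (4,1) (4,3) (4,4)

Answer: 16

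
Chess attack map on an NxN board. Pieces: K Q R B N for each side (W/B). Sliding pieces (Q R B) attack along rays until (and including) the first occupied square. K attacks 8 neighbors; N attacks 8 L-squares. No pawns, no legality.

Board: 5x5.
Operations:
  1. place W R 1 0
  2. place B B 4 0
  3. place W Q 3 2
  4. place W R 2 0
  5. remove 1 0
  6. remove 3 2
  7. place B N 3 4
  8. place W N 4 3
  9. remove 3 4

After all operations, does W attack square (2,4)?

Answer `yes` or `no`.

Answer: yes

Derivation:
Op 1: place WR@(1,0)
Op 2: place BB@(4,0)
Op 3: place WQ@(3,2)
Op 4: place WR@(2,0)
Op 5: remove (1,0)
Op 6: remove (3,2)
Op 7: place BN@(3,4)
Op 8: place WN@(4,3)
Op 9: remove (3,4)
Per-piece attacks for W:
  WR@(2,0): attacks (2,1) (2,2) (2,3) (2,4) (3,0) (4,0) (1,0) (0,0) [ray(1,0) blocked at (4,0)]
  WN@(4,3): attacks (2,4) (3,1) (2,2)
W attacks (2,4): yes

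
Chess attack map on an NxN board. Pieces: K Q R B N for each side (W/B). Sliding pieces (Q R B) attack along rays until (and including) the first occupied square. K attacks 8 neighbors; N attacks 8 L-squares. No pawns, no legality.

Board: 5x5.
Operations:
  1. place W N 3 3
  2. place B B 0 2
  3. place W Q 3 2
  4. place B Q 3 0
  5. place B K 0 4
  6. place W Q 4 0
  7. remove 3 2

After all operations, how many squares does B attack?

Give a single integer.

Op 1: place WN@(3,3)
Op 2: place BB@(0,2)
Op 3: place WQ@(3,2)
Op 4: place BQ@(3,0)
Op 5: place BK@(0,4)
Op 6: place WQ@(4,0)
Op 7: remove (3,2)
Per-piece attacks for B:
  BB@(0,2): attacks (1,3) (2,4) (1,1) (2,0)
  BK@(0,4): attacks (0,3) (1,4) (1,3)
  BQ@(3,0): attacks (3,1) (3,2) (3,3) (4,0) (2,0) (1,0) (0,0) (4,1) (2,1) (1,2) (0,3) [ray(0,1) blocked at (3,3); ray(1,0) blocked at (4,0)]
Union (15 distinct): (0,0) (0,3) (1,0) (1,1) (1,2) (1,3) (1,4) (2,0) (2,1) (2,4) (3,1) (3,2) (3,3) (4,0) (4,1)

Answer: 15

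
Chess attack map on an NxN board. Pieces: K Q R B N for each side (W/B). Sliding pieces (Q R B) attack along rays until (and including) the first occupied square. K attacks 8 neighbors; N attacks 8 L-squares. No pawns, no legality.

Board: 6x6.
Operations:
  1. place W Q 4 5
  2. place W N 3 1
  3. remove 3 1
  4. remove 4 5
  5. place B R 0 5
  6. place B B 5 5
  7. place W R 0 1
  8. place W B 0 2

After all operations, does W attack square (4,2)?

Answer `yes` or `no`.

Answer: no

Derivation:
Op 1: place WQ@(4,5)
Op 2: place WN@(3,1)
Op 3: remove (3,1)
Op 4: remove (4,5)
Op 5: place BR@(0,5)
Op 6: place BB@(5,5)
Op 7: place WR@(0,1)
Op 8: place WB@(0,2)
Per-piece attacks for W:
  WR@(0,1): attacks (0,2) (0,0) (1,1) (2,1) (3,1) (4,1) (5,1) [ray(0,1) blocked at (0,2)]
  WB@(0,2): attacks (1,3) (2,4) (3,5) (1,1) (2,0)
W attacks (4,2): no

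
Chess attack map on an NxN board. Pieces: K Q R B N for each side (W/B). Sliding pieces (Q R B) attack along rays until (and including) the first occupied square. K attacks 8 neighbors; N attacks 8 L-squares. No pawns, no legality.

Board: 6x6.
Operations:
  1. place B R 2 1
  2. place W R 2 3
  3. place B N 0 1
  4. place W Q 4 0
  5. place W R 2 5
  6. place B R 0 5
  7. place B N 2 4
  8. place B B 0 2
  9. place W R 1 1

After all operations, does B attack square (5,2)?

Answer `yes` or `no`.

Answer: no

Derivation:
Op 1: place BR@(2,1)
Op 2: place WR@(2,3)
Op 3: place BN@(0,1)
Op 4: place WQ@(4,0)
Op 5: place WR@(2,5)
Op 6: place BR@(0,5)
Op 7: place BN@(2,4)
Op 8: place BB@(0,2)
Op 9: place WR@(1,1)
Per-piece attacks for B:
  BN@(0,1): attacks (1,3) (2,2) (2,0)
  BB@(0,2): attacks (1,3) (2,4) (1,1) [ray(1,1) blocked at (2,4); ray(1,-1) blocked at (1,1)]
  BR@(0,5): attacks (0,4) (0,3) (0,2) (1,5) (2,5) [ray(0,-1) blocked at (0,2); ray(1,0) blocked at (2,5)]
  BR@(2,1): attacks (2,2) (2,3) (2,0) (3,1) (4,1) (5,1) (1,1) [ray(0,1) blocked at (2,3); ray(-1,0) blocked at (1,1)]
  BN@(2,4): attacks (4,5) (0,5) (3,2) (4,3) (1,2) (0,3)
B attacks (5,2): no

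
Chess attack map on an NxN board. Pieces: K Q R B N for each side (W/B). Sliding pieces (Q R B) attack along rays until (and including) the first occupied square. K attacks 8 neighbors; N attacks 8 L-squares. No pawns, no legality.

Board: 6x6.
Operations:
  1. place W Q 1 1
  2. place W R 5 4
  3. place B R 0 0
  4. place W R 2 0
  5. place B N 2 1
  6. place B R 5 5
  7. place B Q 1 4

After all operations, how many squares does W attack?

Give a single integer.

Op 1: place WQ@(1,1)
Op 2: place WR@(5,4)
Op 3: place BR@(0,0)
Op 4: place WR@(2,0)
Op 5: place BN@(2,1)
Op 6: place BR@(5,5)
Op 7: place BQ@(1,4)
Per-piece attacks for W:
  WQ@(1,1): attacks (1,2) (1,3) (1,4) (1,0) (2,1) (0,1) (2,2) (3,3) (4,4) (5,5) (2,0) (0,2) (0,0) [ray(0,1) blocked at (1,4); ray(1,0) blocked at (2,1); ray(1,1) blocked at (5,5); ray(1,-1) blocked at (2,0); ray(-1,-1) blocked at (0,0)]
  WR@(2,0): attacks (2,1) (3,0) (4,0) (5,0) (1,0) (0,0) [ray(0,1) blocked at (2,1); ray(-1,0) blocked at (0,0)]
  WR@(5,4): attacks (5,5) (5,3) (5,2) (5,1) (5,0) (4,4) (3,4) (2,4) (1,4) [ray(0,1) blocked at (5,5); ray(-1,0) blocked at (1,4)]
Union (21 distinct): (0,0) (0,1) (0,2) (1,0) (1,2) (1,3) (1,4) (2,0) (2,1) (2,2) (2,4) (3,0) (3,3) (3,4) (4,0) (4,4) (5,0) (5,1) (5,2) (5,3) (5,5)

Answer: 21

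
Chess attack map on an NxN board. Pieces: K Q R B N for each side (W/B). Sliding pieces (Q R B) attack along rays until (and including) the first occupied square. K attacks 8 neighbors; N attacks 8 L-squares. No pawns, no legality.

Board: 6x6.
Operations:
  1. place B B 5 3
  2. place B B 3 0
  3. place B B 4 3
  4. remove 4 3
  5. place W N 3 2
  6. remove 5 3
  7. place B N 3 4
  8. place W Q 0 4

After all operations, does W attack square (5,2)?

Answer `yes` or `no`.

Op 1: place BB@(5,3)
Op 2: place BB@(3,0)
Op 3: place BB@(4,3)
Op 4: remove (4,3)
Op 5: place WN@(3,2)
Op 6: remove (5,3)
Op 7: place BN@(3,4)
Op 8: place WQ@(0,4)
Per-piece attacks for W:
  WQ@(0,4): attacks (0,5) (0,3) (0,2) (0,1) (0,0) (1,4) (2,4) (3,4) (1,5) (1,3) (2,2) (3,1) (4,0) [ray(1,0) blocked at (3,4)]
  WN@(3,2): attacks (4,4) (5,3) (2,4) (1,3) (4,0) (5,1) (2,0) (1,1)
W attacks (5,2): no

Answer: no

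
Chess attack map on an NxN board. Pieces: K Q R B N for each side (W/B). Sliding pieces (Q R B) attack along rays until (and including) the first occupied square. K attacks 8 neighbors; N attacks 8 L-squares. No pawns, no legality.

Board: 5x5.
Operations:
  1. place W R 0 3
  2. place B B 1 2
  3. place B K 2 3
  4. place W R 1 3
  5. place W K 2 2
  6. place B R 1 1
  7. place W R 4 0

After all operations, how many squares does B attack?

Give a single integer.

Op 1: place WR@(0,3)
Op 2: place BB@(1,2)
Op 3: place BK@(2,3)
Op 4: place WR@(1,3)
Op 5: place WK@(2,2)
Op 6: place BR@(1,1)
Op 7: place WR@(4,0)
Per-piece attacks for B:
  BR@(1,1): attacks (1,2) (1,0) (2,1) (3,1) (4,1) (0,1) [ray(0,1) blocked at (1,2)]
  BB@(1,2): attacks (2,3) (2,1) (3,0) (0,3) (0,1) [ray(1,1) blocked at (2,3); ray(-1,1) blocked at (0,3)]
  BK@(2,3): attacks (2,4) (2,2) (3,3) (1,3) (3,4) (3,2) (1,4) (1,2)
Union (16 distinct): (0,1) (0,3) (1,0) (1,2) (1,3) (1,4) (2,1) (2,2) (2,3) (2,4) (3,0) (3,1) (3,2) (3,3) (3,4) (4,1)

Answer: 16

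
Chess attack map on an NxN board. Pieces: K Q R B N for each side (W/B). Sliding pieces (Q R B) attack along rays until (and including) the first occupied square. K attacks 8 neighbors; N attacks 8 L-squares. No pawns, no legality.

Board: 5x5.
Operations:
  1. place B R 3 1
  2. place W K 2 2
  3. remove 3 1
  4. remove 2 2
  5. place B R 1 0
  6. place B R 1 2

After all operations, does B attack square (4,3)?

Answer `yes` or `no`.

Op 1: place BR@(3,1)
Op 2: place WK@(2,2)
Op 3: remove (3,1)
Op 4: remove (2,2)
Op 5: place BR@(1,0)
Op 6: place BR@(1,2)
Per-piece attacks for B:
  BR@(1,0): attacks (1,1) (1,2) (2,0) (3,0) (4,0) (0,0) [ray(0,1) blocked at (1,2)]
  BR@(1,2): attacks (1,3) (1,4) (1,1) (1,0) (2,2) (3,2) (4,2) (0,2) [ray(0,-1) blocked at (1,0)]
B attacks (4,3): no

Answer: no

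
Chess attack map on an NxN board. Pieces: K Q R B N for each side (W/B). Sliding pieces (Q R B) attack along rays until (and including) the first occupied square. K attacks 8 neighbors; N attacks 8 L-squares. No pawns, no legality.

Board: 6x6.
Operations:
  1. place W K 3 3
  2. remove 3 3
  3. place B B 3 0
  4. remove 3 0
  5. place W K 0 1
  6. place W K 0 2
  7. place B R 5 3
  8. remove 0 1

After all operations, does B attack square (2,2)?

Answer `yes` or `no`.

Answer: no

Derivation:
Op 1: place WK@(3,3)
Op 2: remove (3,3)
Op 3: place BB@(3,0)
Op 4: remove (3,0)
Op 5: place WK@(0,1)
Op 6: place WK@(0,2)
Op 7: place BR@(5,3)
Op 8: remove (0,1)
Per-piece attacks for B:
  BR@(5,3): attacks (5,4) (5,5) (5,2) (5,1) (5,0) (4,3) (3,3) (2,3) (1,3) (0,3)
B attacks (2,2): no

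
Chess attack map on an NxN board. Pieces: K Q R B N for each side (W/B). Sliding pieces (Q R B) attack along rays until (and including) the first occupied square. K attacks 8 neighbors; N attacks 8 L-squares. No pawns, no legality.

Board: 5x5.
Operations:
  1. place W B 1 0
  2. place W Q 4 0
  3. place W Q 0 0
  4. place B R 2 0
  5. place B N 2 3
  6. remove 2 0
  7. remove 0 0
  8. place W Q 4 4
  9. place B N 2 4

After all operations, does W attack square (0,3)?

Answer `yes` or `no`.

Answer: no

Derivation:
Op 1: place WB@(1,0)
Op 2: place WQ@(4,0)
Op 3: place WQ@(0,0)
Op 4: place BR@(2,0)
Op 5: place BN@(2,3)
Op 6: remove (2,0)
Op 7: remove (0,0)
Op 8: place WQ@(4,4)
Op 9: place BN@(2,4)
Per-piece attacks for W:
  WB@(1,0): attacks (2,1) (3,2) (4,3) (0,1)
  WQ@(4,0): attacks (4,1) (4,2) (4,3) (4,4) (3,0) (2,0) (1,0) (3,1) (2,2) (1,3) (0,4) [ray(0,1) blocked at (4,4); ray(-1,0) blocked at (1,0)]
  WQ@(4,4): attacks (4,3) (4,2) (4,1) (4,0) (3,4) (2,4) (3,3) (2,2) (1,1) (0,0) [ray(0,-1) blocked at (4,0); ray(-1,0) blocked at (2,4)]
W attacks (0,3): no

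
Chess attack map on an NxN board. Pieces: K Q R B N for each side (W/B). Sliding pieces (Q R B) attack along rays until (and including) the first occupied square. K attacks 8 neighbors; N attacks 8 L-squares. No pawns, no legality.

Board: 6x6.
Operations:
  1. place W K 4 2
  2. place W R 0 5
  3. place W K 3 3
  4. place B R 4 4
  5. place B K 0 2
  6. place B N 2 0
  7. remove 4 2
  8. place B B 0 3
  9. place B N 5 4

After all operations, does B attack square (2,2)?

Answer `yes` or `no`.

Answer: no

Derivation:
Op 1: place WK@(4,2)
Op 2: place WR@(0,5)
Op 3: place WK@(3,3)
Op 4: place BR@(4,4)
Op 5: place BK@(0,2)
Op 6: place BN@(2,0)
Op 7: remove (4,2)
Op 8: place BB@(0,3)
Op 9: place BN@(5,4)
Per-piece attacks for B:
  BK@(0,2): attacks (0,3) (0,1) (1,2) (1,3) (1,1)
  BB@(0,3): attacks (1,4) (2,5) (1,2) (2,1) (3,0)
  BN@(2,0): attacks (3,2) (4,1) (1,2) (0,1)
  BR@(4,4): attacks (4,5) (4,3) (4,2) (4,1) (4,0) (5,4) (3,4) (2,4) (1,4) (0,4) [ray(1,0) blocked at (5,4)]
  BN@(5,4): attacks (3,5) (4,2) (3,3)
B attacks (2,2): no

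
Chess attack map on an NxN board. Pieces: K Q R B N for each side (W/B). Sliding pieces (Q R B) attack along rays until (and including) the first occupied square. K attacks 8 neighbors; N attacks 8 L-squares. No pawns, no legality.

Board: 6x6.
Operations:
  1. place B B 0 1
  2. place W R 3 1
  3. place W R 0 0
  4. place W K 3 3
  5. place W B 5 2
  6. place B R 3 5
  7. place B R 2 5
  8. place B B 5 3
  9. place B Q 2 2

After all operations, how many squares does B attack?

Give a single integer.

Answer: 25

Derivation:
Op 1: place BB@(0,1)
Op 2: place WR@(3,1)
Op 3: place WR@(0,0)
Op 4: place WK@(3,3)
Op 5: place WB@(5,2)
Op 6: place BR@(3,5)
Op 7: place BR@(2,5)
Op 8: place BB@(5,3)
Op 9: place BQ@(2,2)
Per-piece attacks for B:
  BB@(0,1): attacks (1,2) (2,3) (3,4) (4,5) (1,0)
  BQ@(2,2): attacks (2,3) (2,4) (2,5) (2,1) (2,0) (3,2) (4,2) (5,2) (1,2) (0,2) (3,3) (3,1) (1,3) (0,4) (1,1) (0,0) [ray(0,1) blocked at (2,5); ray(1,0) blocked at (5,2); ray(1,1) blocked at (3,3); ray(1,-1) blocked at (3,1); ray(-1,-1) blocked at (0,0)]
  BR@(2,5): attacks (2,4) (2,3) (2,2) (3,5) (1,5) (0,5) [ray(0,-1) blocked at (2,2); ray(1,0) blocked at (3,5)]
  BR@(3,5): attacks (3,4) (3,3) (4,5) (5,5) (2,5) [ray(0,-1) blocked at (3,3); ray(-1,0) blocked at (2,5)]
  BB@(5,3): attacks (4,4) (3,5) (4,2) (3,1) [ray(-1,1) blocked at (3,5); ray(-1,-1) blocked at (3,1)]
Union (25 distinct): (0,0) (0,2) (0,4) (0,5) (1,0) (1,1) (1,2) (1,3) (1,5) (2,0) (2,1) (2,2) (2,3) (2,4) (2,5) (3,1) (3,2) (3,3) (3,4) (3,5) (4,2) (4,4) (4,5) (5,2) (5,5)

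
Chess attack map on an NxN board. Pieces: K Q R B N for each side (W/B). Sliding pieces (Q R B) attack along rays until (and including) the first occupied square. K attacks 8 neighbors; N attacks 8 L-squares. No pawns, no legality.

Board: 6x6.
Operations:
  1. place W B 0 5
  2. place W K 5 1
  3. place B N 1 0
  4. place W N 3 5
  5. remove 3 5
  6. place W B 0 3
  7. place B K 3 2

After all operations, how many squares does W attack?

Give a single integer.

Answer: 12

Derivation:
Op 1: place WB@(0,5)
Op 2: place WK@(5,1)
Op 3: place BN@(1,0)
Op 4: place WN@(3,5)
Op 5: remove (3,5)
Op 6: place WB@(0,3)
Op 7: place BK@(3,2)
Per-piece attacks for W:
  WB@(0,3): attacks (1,4) (2,5) (1,2) (2,1) (3,0)
  WB@(0,5): attacks (1,4) (2,3) (3,2) [ray(1,-1) blocked at (3,2)]
  WK@(5,1): attacks (5,2) (5,0) (4,1) (4,2) (4,0)
Union (12 distinct): (1,2) (1,4) (2,1) (2,3) (2,5) (3,0) (3,2) (4,0) (4,1) (4,2) (5,0) (5,2)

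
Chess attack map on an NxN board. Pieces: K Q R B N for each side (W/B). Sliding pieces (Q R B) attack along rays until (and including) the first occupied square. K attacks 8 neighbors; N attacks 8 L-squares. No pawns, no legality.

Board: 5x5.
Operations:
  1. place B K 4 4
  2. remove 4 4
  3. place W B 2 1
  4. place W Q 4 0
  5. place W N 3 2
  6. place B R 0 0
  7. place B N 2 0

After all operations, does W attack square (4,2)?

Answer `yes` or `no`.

Op 1: place BK@(4,4)
Op 2: remove (4,4)
Op 3: place WB@(2,1)
Op 4: place WQ@(4,0)
Op 5: place WN@(3,2)
Op 6: place BR@(0,0)
Op 7: place BN@(2,0)
Per-piece attacks for W:
  WB@(2,1): attacks (3,2) (3,0) (1,2) (0,3) (1,0) [ray(1,1) blocked at (3,2)]
  WN@(3,2): attacks (4,4) (2,4) (1,3) (4,0) (2,0) (1,1)
  WQ@(4,0): attacks (4,1) (4,2) (4,3) (4,4) (3,0) (2,0) (3,1) (2,2) (1,3) (0,4) [ray(-1,0) blocked at (2,0)]
W attacks (4,2): yes

Answer: yes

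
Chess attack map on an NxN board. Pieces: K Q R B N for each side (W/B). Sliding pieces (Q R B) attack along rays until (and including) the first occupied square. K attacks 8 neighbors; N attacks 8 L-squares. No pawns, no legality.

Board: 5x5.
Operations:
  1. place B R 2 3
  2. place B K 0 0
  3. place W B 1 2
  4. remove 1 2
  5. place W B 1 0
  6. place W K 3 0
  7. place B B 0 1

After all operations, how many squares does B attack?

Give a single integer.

Answer: 13

Derivation:
Op 1: place BR@(2,3)
Op 2: place BK@(0,0)
Op 3: place WB@(1,2)
Op 4: remove (1,2)
Op 5: place WB@(1,0)
Op 6: place WK@(3,0)
Op 7: place BB@(0,1)
Per-piece attacks for B:
  BK@(0,0): attacks (0,1) (1,0) (1,1)
  BB@(0,1): attacks (1,2) (2,3) (1,0) [ray(1,1) blocked at (2,3); ray(1,-1) blocked at (1,0)]
  BR@(2,3): attacks (2,4) (2,2) (2,1) (2,0) (3,3) (4,3) (1,3) (0,3)
Union (13 distinct): (0,1) (0,3) (1,0) (1,1) (1,2) (1,3) (2,0) (2,1) (2,2) (2,3) (2,4) (3,3) (4,3)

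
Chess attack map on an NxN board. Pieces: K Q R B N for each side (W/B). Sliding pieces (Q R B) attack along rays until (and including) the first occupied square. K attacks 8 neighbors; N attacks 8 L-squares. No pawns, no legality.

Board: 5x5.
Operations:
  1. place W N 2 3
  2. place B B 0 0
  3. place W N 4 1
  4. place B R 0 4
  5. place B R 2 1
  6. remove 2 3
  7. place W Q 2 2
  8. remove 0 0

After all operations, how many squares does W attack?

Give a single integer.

Op 1: place WN@(2,3)
Op 2: place BB@(0,0)
Op 3: place WN@(4,1)
Op 4: place BR@(0,4)
Op 5: place BR@(2,1)
Op 6: remove (2,3)
Op 7: place WQ@(2,2)
Op 8: remove (0,0)
Per-piece attacks for W:
  WQ@(2,2): attacks (2,3) (2,4) (2,1) (3,2) (4,2) (1,2) (0,2) (3,3) (4,4) (3,1) (4,0) (1,3) (0,4) (1,1) (0,0) [ray(0,-1) blocked at (2,1); ray(-1,1) blocked at (0,4)]
  WN@(4,1): attacks (3,3) (2,2) (2,0)
Union (17 distinct): (0,0) (0,2) (0,4) (1,1) (1,2) (1,3) (2,0) (2,1) (2,2) (2,3) (2,4) (3,1) (3,2) (3,3) (4,0) (4,2) (4,4)

Answer: 17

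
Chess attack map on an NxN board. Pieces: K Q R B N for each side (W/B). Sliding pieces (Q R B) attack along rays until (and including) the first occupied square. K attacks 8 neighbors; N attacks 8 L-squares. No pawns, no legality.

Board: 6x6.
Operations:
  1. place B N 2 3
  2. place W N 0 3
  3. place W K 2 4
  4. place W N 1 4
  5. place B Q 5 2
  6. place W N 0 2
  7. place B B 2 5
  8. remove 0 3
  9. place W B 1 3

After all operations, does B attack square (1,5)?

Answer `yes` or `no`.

Answer: yes

Derivation:
Op 1: place BN@(2,3)
Op 2: place WN@(0,3)
Op 3: place WK@(2,4)
Op 4: place WN@(1,4)
Op 5: place BQ@(5,2)
Op 6: place WN@(0,2)
Op 7: place BB@(2,5)
Op 8: remove (0,3)
Op 9: place WB@(1,3)
Per-piece attacks for B:
  BN@(2,3): attacks (3,5) (4,4) (1,5) (0,4) (3,1) (4,2) (1,1) (0,2)
  BB@(2,5): attacks (3,4) (4,3) (5,2) (1,4) [ray(1,-1) blocked at (5,2); ray(-1,-1) blocked at (1,4)]
  BQ@(5,2): attacks (5,3) (5,4) (5,5) (5,1) (5,0) (4,2) (3,2) (2,2) (1,2) (0,2) (4,3) (3,4) (2,5) (4,1) (3,0) [ray(-1,0) blocked at (0,2); ray(-1,1) blocked at (2,5)]
B attacks (1,5): yes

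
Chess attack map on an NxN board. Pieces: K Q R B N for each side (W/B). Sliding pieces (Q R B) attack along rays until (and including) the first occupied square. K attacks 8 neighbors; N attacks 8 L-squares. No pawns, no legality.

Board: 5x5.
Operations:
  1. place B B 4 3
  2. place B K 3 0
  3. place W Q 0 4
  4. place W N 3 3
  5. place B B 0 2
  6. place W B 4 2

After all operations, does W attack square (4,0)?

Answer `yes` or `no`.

Answer: yes

Derivation:
Op 1: place BB@(4,3)
Op 2: place BK@(3,0)
Op 3: place WQ@(0,4)
Op 4: place WN@(3,3)
Op 5: place BB@(0,2)
Op 6: place WB@(4,2)
Per-piece attacks for W:
  WQ@(0,4): attacks (0,3) (0,2) (1,4) (2,4) (3,4) (4,4) (1,3) (2,2) (3,1) (4,0) [ray(0,-1) blocked at (0,2)]
  WN@(3,3): attacks (1,4) (4,1) (2,1) (1,2)
  WB@(4,2): attacks (3,3) (3,1) (2,0) [ray(-1,1) blocked at (3,3)]
W attacks (4,0): yes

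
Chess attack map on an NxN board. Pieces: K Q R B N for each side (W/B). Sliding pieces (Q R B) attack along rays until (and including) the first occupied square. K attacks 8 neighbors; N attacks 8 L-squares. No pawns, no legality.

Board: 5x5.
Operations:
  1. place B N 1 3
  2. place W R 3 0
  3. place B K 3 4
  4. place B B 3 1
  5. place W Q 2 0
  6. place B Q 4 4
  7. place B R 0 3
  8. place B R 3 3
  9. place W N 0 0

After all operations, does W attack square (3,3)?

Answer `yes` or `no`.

Answer: no

Derivation:
Op 1: place BN@(1,3)
Op 2: place WR@(3,0)
Op 3: place BK@(3,4)
Op 4: place BB@(3,1)
Op 5: place WQ@(2,0)
Op 6: place BQ@(4,4)
Op 7: place BR@(0,3)
Op 8: place BR@(3,3)
Op 9: place WN@(0,0)
Per-piece attacks for W:
  WN@(0,0): attacks (1,2) (2,1)
  WQ@(2,0): attacks (2,1) (2,2) (2,3) (2,4) (3,0) (1,0) (0,0) (3,1) (1,1) (0,2) [ray(1,0) blocked at (3,0); ray(-1,0) blocked at (0,0); ray(1,1) blocked at (3,1)]
  WR@(3,0): attacks (3,1) (4,0) (2,0) [ray(0,1) blocked at (3,1); ray(-1,0) blocked at (2,0)]
W attacks (3,3): no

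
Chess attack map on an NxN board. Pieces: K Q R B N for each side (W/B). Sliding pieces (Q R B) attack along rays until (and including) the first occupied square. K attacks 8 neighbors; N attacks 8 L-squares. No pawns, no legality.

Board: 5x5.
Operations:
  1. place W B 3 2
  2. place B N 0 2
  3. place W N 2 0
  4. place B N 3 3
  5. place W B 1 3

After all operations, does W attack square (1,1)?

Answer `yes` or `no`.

Answer: no

Derivation:
Op 1: place WB@(3,2)
Op 2: place BN@(0,2)
Op 3: place WN@(2,0)
Op 4: place BN@(3,3)
Op 5: place WB@(1,3)
Per-piece attacks for W:
  WB@(1,3): attacks (2,4) (2,2) (3,1) (4,0) (0,4) (0,2) [ray(-1,-1) blocked at (0,2)]
  WN@(2,0): attacks (3,2) (4,1) (1,2) (0,1)
  WB@(3,2): attacks (4,3) (4,1) (2,3) (1,4) (2,1) (1,0)
W attacks (1,1): no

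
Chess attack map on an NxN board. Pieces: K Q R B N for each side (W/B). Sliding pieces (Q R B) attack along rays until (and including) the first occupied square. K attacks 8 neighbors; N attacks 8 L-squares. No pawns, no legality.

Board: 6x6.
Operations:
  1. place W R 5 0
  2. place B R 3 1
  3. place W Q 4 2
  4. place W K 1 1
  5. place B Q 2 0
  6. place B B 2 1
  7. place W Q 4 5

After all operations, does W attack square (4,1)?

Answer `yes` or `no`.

Op 1: place WR@(5,0)
Op 2: place BR@(3,1)
Op 3: place WQ@(4,2)
Op 4: place WK@(1,1)
Op 5: place BQ@(2,0)
Op 6: place BB@(2,1)
Op 7: place WQ@(4,5)
Per-piece attacks for W:
  WK@(1,1): attacks (1,2) (1,0) (2,1) (0,1) (2,2) (2,0) (0,2) (0,0)
  WQ@(4,2): attacks (4,3) (4,4) (4,5) (4,1) (4,0) (5,2) (3,2) (2,2) (1,2) (0,2) (5,3) (5,1) (3,3) (2,4) (1,5) (3,1) [ray(0,1) blocked at (4,5); ray(-1,-1) blocked at (3,1)]
  WQ@(4,5): attacks (4,4) (4,3) (4,2) (5,5) (3,5) (2,5) (1,5) (0,5) (5,4) (3,4) (2,3) (1,2) (0,1) [ray(0,-1) blocked at (4,2)]
  WR@(5,0): attacks (5,1) (5,2) (5,3) (5,4) (5,5) (4,0) (3,0) (2,0) [ray(-1,0) blocked at (2,0)]
W attacks (4,1): yes

Answer: yes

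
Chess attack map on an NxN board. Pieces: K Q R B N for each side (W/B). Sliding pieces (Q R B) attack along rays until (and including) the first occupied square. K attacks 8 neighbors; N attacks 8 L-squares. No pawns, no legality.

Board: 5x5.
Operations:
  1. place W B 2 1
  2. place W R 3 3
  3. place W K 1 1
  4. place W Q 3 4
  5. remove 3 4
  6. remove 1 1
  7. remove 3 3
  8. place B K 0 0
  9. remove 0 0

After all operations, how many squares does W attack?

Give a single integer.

Op 1: place WB@(2,1)
Op 2: place WR@(3,3)
Op 3: place WK@(1,1)
Op 4: place WQ@(3,4)
Op 5: remove (3,4)
Op 6: remove (1,1)
Op 7: remove (3,3)
Op 8: place BK@(0,0)
Op 9: remove (0,0)
Per-piece attacks for W:
  WB@(2,1): attacks (3,2) (4,3) (3,0) (1,2) (0,3) (1,0)
Union (6 distinct): (0,3) (1,0) (1,2) (3,0) (3,2) (4,3)

Answer: 6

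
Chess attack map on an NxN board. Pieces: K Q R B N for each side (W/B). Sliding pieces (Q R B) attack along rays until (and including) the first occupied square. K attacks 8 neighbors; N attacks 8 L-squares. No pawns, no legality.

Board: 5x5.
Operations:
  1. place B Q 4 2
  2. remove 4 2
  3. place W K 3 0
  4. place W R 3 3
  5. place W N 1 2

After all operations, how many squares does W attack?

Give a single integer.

Answer: 16

Derivation:
Op 1: place BQ@(4,2)
Op 2: remove (4,2)
Op 3: place WK@(3,0)
Op 4: place WR@(3,3)
Op 5: place WN@(1,2)
Per-piece attacks for W:
  WN@(1,2): attacks (2,4) (3,3) (0,4) (2,0) (3,1) (0,0)
  WK@(3,0): attacks (3,1) (4,0) (2,0) (4,1) (2,1)
  WR@(3,3): attacks (3,4) (3,2) (3,1) (3,0) (4,3) (2,3) (1,3) (0,3) [ray(0,-1) blocked at (3,0)]
Union (16 distinct): (0,0) (0,3) (0,4) (1,3) (2,0) (2,1) (2,3) (2,4) (3,0) (3,1) (3,2) (3,3) (3,4) (4,0) (4,1) (4,3)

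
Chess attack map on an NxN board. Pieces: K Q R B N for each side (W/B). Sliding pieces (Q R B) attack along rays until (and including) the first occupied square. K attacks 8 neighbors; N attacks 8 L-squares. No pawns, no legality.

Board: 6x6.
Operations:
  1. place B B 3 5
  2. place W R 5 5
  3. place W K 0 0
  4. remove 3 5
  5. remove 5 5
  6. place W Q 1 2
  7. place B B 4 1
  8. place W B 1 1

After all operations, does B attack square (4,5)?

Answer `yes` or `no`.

Op 1: place BB@(3,5)
Op 2: place WR@(5,5)
Op 3: place WK@(0,0)
Op 4: remove (3,5)
Op 5: remove (5,5)
Op 6: place WQ@(1,2)
Op 7: place BB@(4,1)
Op 8: place WB@(1,1)
Per-piece attacks for B:
  BB@(4,1): attacks (5,2) (5,0) (3,2) (2,3) (1,4) (0,5) (3,0)
B attacks (4,5): no

Answer: no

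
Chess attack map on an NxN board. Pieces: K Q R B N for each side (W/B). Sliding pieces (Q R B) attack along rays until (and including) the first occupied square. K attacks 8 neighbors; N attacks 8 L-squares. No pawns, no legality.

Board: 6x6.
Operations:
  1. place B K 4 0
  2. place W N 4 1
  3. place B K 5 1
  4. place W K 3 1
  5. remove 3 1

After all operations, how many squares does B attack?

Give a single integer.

Answer: 8

Derivation:
Op 1: place BK@(4,0)
Op 2: place WN@(4,1)
Op 3: place BK@(5,1)
Op 4: place WK@(3,1)
Op 5: remove (3,1)
Per-piece attacks for B:
  BK@(4,0): attacks (4,1) (5,0) (3,0) (5,1) (3,1)
  BK@(5,1): attacks (5,2) (5,0) (4,1) (4,2) (4,0)
Union (8 distinct): (3,0) (3,1) (4,0) (4,1) (4,2) (5,0) (5,1) (5,2)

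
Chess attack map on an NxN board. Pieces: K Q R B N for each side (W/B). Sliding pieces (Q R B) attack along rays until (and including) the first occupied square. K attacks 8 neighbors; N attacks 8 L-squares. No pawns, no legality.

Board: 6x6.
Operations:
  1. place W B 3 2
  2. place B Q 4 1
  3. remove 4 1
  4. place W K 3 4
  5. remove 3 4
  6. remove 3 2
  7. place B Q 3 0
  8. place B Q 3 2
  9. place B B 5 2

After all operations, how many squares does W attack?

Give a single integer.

Answer: 0

Derivation:
Op 1: place WB@(3,2)
Op 2: place BQ@(4,1)
Op 3: remove (4,1)
Op 4: place WK@(3,4)
Op 5: remove (3,4)
Op 6: remove (3,2)
Op 7: place BQ@(3,0)
Op 8: place BQ@(3,2)
Op 9: place BB@(5,2)
Per-piece attacks for W:
Union (0 distinct): (none)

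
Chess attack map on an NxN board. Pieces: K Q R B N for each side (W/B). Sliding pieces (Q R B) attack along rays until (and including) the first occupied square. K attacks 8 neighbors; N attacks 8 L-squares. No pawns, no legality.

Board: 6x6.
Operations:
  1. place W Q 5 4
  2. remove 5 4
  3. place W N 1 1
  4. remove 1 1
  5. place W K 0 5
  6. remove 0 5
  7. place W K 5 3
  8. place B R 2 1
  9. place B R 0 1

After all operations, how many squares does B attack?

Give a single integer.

Op 1: place WQ@(5,4)
Op 2: remove (5,4)
Op 3: place WN@(1,1)
Op 4: remove (1,1)
Op 5: place WK@(0,5)
Op 6: remove (0,5)
Op 7: place WK@(5,3)
Op 8: place BR@(2,1)
Op 9: place BR@(0,1)
Per-piece attacks for B:
  BR@(0,1): attacks (0,2) (0,3) (0,4) (0,5) (0,0) (1,1) (2,1) [ray(1,0) blocked at (2,1)]
  BR@(2,1): attacks (2,2) (2,3) (2,4) (2,5) (2,0) (3,1) (4,1) (5,1) (1,1) (0,1) [ray(-1,0) blocked at (0,1)]
Union (16 distinct): (0,0) (0,1) (0,2) (0,3) (0,4) (0,5) (1,1) (2,0) (2,1) (2,2) (2,3) (2,4) (2,5) (3,1) (4,1) (5,1)

Answer: 16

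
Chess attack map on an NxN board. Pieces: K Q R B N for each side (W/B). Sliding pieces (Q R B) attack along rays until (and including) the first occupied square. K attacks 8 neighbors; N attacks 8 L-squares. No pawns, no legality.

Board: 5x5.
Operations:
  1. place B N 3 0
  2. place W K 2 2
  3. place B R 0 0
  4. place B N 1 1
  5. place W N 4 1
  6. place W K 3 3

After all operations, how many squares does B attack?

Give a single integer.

Op 1: place BN@(3,0)
Op 2: place WK@(2,2)
Op 3: place BR@(0,0)
Op 4: place BN@(1,1)
Op 5: place WN@(4,1)
Op 6: place WK@(3,3)
Per-piece attacks for B:
  BR@(0,0): attacks (0,1) (0,2) (0,3) (0,4) (1,0) (2,0) (3,0) [ray(1,0) blocked at (3,0)]
  BN@(1,1): attacks (2,3) (3,2) (0,3) (3,0)
  BN@(3,0): attacks (4,2) (2,2) (1,1)
Union (12 distinct): (0,1) (0,2) (0,3) (0,4) (1,0) (1,1) (2,0) (2,2) (2,3) (3,0) (3,2) (4,2)

Answer: 12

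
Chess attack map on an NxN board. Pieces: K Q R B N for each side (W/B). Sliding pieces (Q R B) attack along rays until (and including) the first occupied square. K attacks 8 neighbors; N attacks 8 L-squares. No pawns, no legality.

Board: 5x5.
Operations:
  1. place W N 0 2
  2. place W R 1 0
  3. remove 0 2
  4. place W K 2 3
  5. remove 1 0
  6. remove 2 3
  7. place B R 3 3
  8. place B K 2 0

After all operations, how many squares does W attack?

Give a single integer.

Answer: 0

Derivation:
Op 1: place WN@(0,2)
Op 2: place WR@(1,0)
Op 3: remove (0,2)
Op 4: place WK@(2,3)
Op 5: remove (1,0)
Op 6: remove (2,3)
Op 7: place BR@(3,3)
Op 8: place BK@(2,0)
Per-piece attacks for W:
Union (0 distinct): (none)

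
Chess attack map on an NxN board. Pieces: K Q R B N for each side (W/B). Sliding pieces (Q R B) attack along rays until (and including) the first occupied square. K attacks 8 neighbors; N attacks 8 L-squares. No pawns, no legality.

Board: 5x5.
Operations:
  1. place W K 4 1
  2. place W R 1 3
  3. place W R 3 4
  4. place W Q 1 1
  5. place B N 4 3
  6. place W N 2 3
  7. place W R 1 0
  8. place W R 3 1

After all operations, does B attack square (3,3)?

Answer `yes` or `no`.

Op 1: place WK@(4,1)
Op 2: place WR@(1,3)
Op 3: place WR@(3,4)
Op 4: place WQ@(1,1)
Op 5: place BN@(4,3)
Op 6: place WN@(2,3)
Op 7: place WR@(1,0)
Op 8: place WR@(3,1)
Per-piece attacks for B:
  BN@(4,3): attacks (2,4) (3,1) (2,2)
B attacks (3,3): no

Answer: no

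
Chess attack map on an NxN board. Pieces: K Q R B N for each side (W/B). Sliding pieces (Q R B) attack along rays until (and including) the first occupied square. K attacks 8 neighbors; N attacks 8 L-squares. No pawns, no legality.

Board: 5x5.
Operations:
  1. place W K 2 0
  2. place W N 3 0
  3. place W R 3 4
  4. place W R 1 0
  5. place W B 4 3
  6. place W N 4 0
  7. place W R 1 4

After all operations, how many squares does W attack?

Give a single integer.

Answer: 18

Derivation:
Op 1: place WK@(2,0)
Op 2: place WN@(3,0)
Op 3: place WR@(3,4)
Op 4: place WR@(1,0)
Op 5: place WB@(4,3)
Op 6: place WN@(4,0)
Op 7: place WR@(1,4)
Per-piece attacks for W:
  WR@(1,0): attacks (1,1) (1,2) (1,3) (1,4) (2,0) (0,0) [ray(0,1) blocked at (1,4); ray(1,0) blocked at (2,0)]
  WR@(1,4): attacks (1,3) (1,2) (1,1) (1,0) (2,4) (3,4) (0,4) [ray(0,-1) blocked at (1,0); ray(1,0) blocked at (3,4)]
  WK@(2,0): attacks (2,1) (3,0) (1,0) (3,1) (1,1)
  WN@(3,0): attacks (4,2) (2,2) (1,1)
  WR@(3,4): attacks (3,3) (3,2) (3,1) (3,0) (4,4) (2,4) (1,4) [ray(0,-1) blocked at (3,0); ray(-1,0) blocked at (1,4)]
  WN@(4,0): attacks (3,2) (2,1)
  WB@(4,3): attacks (3,4) (3,2) (2,1) (1,0) [ray(-1,1) blocked at (3,4); ray(-1,-1) blocked at (1,0)]
Union (18 distinct): (0,0) (0,4) (1,0) (1,1) (1,2) (1,3) (1,4) (2,0) (2,1) (2,2) (2,4) (3,0) (3,1) (3,2) (3,3) (3,4) (4,2) (4,4)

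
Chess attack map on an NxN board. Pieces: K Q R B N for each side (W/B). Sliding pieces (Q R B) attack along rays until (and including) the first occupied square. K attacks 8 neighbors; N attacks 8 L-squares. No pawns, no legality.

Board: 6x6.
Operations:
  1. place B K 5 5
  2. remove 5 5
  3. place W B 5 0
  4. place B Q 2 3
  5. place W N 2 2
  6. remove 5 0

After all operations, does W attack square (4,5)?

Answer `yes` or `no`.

Answer: no

Derivation:
Op 1: place BK@(5,5)
Op 2: remove (5,5)
Op 3: place WB@(5,0)
Op 4: place BQ@(2,3)
Op 5: place WN@(2,2)
Op 6: remove (5,0)
Per-piece attacks for W:
  WN@(2,2): attacks (3,4) (4,3) (1,4) (0,3) (3,0) (4,1) (1,0) (0,1)
W attacks (4,5): no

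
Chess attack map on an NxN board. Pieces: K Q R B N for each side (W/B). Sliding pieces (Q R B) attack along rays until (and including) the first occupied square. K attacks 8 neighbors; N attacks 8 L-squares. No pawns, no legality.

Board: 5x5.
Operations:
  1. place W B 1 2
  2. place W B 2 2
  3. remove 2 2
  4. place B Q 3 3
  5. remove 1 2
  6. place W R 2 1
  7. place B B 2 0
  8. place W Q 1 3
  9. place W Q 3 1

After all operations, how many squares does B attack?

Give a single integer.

Op 1: place WB@(1,2)
Op 2: place WB@(2,2)
Op 3: remove (2,2)
Op 4: place BQ@(3,3)
Op 5: remove (1,2)
Op 6: place WR@(2,1)
Op 7: place BB@(2,0)
Op 8: place WQ@(1,3)
Op 9: place WQ@(3,1)
Per-piece attacks for B:
  BB@(2,0): attacks (3,1) (1,1) (0,2) [ray(1,1) blocked at (3,1)]
  BQ@(3,3): attacks (3,4) (3,2) (3,1) (4,3) (2,3) (1,3) (4,4) (4,2) (2,4) (2,2) (1,1) (0,0) [ray(0,-1) blocked at (3,1); ray(-1,0) blocked at (1,3)]
Union (13 distinct): (0,0) (0,2) (1,1) (1,3) (2,2) (2,3) (2,4) (3,1) (3,2) (3,4) (4,2) (4,3) (4,4)

Answer: 13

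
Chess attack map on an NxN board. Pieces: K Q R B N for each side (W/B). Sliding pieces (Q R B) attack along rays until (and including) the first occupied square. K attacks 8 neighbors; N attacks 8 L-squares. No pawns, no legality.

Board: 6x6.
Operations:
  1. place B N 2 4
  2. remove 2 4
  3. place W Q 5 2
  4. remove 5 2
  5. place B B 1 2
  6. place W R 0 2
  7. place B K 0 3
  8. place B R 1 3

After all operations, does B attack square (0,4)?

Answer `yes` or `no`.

Op 1: place BN@(2,4)
Op 2: remove (2,4)
Op 3: place WQ@(5,2)
Op 4: remove (5,2)
Op 5: place BB@(1,2)
Op 6: place WR@(0,2)
Op 7: place BK@(0,3)
Op 8: place BR@(1,3)
Per-piece attacks for B:
  BK@(0,3): attacks (0,4) (0,2) (1,3) (1,4) (1,2)
  BB@(1,2): attacks (2,3) (3,4) (4,5) (2,1) (3,0) (0,3) (0,1) [ray(-1,1) blocked at (0,3)]
  BR@(1,3): attacks (1,4) (1,5) (1,2) (2,3) (3,3) (4,3) (5,3) (0,3) [ray(0,-1) blocked at (1,2); ray(-1,0) blocked at (0,3)]
B attacks (0,4): yes

Answer: yes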